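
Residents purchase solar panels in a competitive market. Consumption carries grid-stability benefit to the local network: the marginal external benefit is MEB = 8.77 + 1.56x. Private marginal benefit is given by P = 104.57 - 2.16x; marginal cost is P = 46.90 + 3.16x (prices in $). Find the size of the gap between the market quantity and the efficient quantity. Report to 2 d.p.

6.83 units

Market equilibrium (private): 46.90 + 3.16x = 104.57 - 2.16x → x_m = 10.8402.
Social marginal benefit = demand + MEB = 113.34 - 0.60x.
Set SMB = MC: 113.34 - 0.60x = 46.90 + 3.16x → x* = 17.6702.
Gap = |10.8402 − 17.6702| = 6.8300.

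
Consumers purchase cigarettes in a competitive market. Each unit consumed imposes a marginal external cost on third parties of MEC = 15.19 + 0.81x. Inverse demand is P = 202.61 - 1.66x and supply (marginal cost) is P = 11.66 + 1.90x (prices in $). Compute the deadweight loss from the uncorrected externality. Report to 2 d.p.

DWL = $393.39

Market equilibrium (private): 11.66 + 1.90x = 202.61 - 1.66x → x_m = 53.6376.
Social marginal benefit = demand − MEC = 187.42 - 2.47x.
Set SMB = MC: 187.42 - 2.47x = 11.66 + 1.90x → x* = 40.2197.
The welfare-loss triangle has base |x_m − x*| and height MEC(x_m) (the vertical gap between SMB and MC is zero at x* and MEC at x_m).
DWL = ½ × 13.4179 × 58.6365 = 393.3893.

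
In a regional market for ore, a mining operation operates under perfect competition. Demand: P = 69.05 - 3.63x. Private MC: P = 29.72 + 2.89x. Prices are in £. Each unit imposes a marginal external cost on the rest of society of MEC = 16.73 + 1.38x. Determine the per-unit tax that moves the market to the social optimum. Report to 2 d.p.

tax = £20.68 per unit

Social marginal cost = private MC + MEC = 46.45 + 4.27x.
Set SMC = demand: 46.45 + 4.27x = 69.05 - 3.63x → x* = 2.8608.
The Pigouvian tax equals MEC at x*: 16.73 + 1.38×2.8608 = 20.6779.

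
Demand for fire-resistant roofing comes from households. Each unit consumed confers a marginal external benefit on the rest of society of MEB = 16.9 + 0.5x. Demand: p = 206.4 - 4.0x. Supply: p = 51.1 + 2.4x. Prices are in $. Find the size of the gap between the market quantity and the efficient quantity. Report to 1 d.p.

Market equilibrium (private): 51.1 + 2.4x = 206.4 - 4.0x → x_m = 24.2656.
Social marginal benefit = demand + MEB = 223.3 - 3.5x.
Set SMB = MC: 223.3 - 3.5x = 51.1 + 2.4x → x* = 29.1864.
Gap = |24.2656 − 29.1864| = 4.9208.

4.9 units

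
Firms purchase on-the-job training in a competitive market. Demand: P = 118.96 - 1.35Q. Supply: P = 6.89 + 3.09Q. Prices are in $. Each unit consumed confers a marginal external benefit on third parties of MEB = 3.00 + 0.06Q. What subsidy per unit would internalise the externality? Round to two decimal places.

Social marginal benefit = demand + MEB = 121.96 - 1.29Q.
Set SMB = MC: 121.96 - 1.29Q = 6.89 + 3.09Q → Q* = 26.2717.
The Pigouvian subsidy equals MEB at Q*: 3.00 + 0.06×26.2717 = 4.5763.

subsidy = $4.58 per unit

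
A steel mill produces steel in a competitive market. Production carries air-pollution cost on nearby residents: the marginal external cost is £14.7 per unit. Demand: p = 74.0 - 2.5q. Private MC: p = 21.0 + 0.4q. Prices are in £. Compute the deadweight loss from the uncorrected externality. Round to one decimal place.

DWL = £37.3

Market equilibrium (private): 21.0 + 0.4q = 74.0 - 2.5q → q_m = 18.2759.
Social marginal cost = private MC + MEC = 35.7 + 0.4q.
Set SMC = demand: 35.7 + 0.4q = 74.0 - 2.5q → q* = 13.2069.
The welfare-loss triangle has base |q_m − q*| and height MEC(q_m) (the vertical gap between SMC and demand is zero at q* and MEC at q_m).
DWL = ½ × 5.0690 × 14.7000 = 37.2572.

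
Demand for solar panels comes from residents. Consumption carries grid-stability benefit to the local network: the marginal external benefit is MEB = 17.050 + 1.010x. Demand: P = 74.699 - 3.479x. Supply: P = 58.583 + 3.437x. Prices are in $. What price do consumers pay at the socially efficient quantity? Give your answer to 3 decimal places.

Social marginal benefit = demand + MEB = 91.749 - 2.469x.
Set SMB = MC: 91.749 - 2.469x = 58.583 + 3.437x → x* = 5.6156.
Consumer price on the demand curve at x*: 74.699 − 3.479×5.6156 = 55.1623.

P = $55.162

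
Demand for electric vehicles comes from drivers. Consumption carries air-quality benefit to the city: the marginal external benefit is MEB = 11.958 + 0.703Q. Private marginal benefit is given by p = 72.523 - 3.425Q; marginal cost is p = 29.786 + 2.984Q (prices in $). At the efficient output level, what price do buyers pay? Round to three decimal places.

Social marginal benefit = demand + MEB = 84.481 - 2.722Q.
Set SMB = MC: 84.481 - 2.722Q = 29.786 + 2.984Q → Q* = 9.5855.
Consumer price on the demand curve at Q*: 72.523 − 3.425×9.5855 = 39.6927.

P = $39.693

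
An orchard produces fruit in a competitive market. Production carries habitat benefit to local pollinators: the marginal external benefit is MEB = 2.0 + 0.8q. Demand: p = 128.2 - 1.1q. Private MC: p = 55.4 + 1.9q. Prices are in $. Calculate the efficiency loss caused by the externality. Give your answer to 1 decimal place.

DWL = $104.2

Market equilibrium (private): 55.4 + 1.9q = 128.2 - 1.1q → q_m = 24.2667.
Social marginal cost = private MC − MEB = 53.4 + 1.1q.
Set SMC = demand: 53.4 + 1.1q = 128.2 - 1.1q → q* = 34.0000.
The welfare-loss triangle has base |q_m − q*| and height MEB(q_m) (the vertical gap between SMC and demand is zero at q* and MEB at q_m).
DWL = ½ × 9.7333 × 21.4133 = 104.2110.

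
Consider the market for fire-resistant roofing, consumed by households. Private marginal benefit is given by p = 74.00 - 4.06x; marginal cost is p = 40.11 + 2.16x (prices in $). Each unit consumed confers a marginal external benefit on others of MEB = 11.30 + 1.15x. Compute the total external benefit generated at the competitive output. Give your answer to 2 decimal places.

$78.64

Market equilibrium (private): 40.11 + 2.16x = 74.00 - 4.06x → x_m = 5.4486.
Total external benefit = ∫₀^{x_m} (11.30 + 1.15x) dx = 11.30×5.4486 + ½×1.15×5.4486² = 78.6393.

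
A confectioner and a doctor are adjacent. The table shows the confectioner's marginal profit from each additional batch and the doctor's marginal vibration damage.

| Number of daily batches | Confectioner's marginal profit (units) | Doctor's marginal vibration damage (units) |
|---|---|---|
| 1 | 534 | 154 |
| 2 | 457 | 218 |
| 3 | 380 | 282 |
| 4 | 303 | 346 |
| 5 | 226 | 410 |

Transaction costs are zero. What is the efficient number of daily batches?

3

Bargaining reaches the level where marginal profit last exceeds marginal vibration damage.
That holds through level 3 (380 ≥ 282) but not at 4 (303 < 346).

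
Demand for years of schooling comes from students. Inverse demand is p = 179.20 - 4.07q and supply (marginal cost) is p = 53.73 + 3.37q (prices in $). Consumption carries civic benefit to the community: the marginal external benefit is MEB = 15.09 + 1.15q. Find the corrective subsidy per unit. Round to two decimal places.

subsidy = $40.79 per unit

Social marginal benefit = demand + MEB = 194.29 - 2.92q.
Set SMB = MC: 194.29 - 2.92q = 53.73 + 3.37q → q* = 22.3466.
The Pigouvian subsidy equals MEB at q*: 15.09 + 1.15×22.3466 = 40.7886.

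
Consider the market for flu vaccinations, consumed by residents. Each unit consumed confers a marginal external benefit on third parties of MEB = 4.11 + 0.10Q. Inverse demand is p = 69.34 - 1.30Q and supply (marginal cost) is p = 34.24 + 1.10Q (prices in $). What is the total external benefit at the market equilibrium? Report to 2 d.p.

$70.80

Market equilibrium (private): 34.24 + 1.10Q = 69.34 - 1.30Q → Q_m = 14.6250.
Total external benefit = ∫₀^{Q_m} (4.11 + 0.10Q) dQ = 4.11×14.6250 + ½×0.10×14.6250² = 70.8033.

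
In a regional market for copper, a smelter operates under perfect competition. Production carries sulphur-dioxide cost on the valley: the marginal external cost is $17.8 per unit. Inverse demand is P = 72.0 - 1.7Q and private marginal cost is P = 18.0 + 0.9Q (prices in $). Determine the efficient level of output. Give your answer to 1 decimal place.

Social marginal cost = private MC + MEC = 35.8 + 0.9Q.
Set SMC = demand: 35.8 + 0.9Q = 72.0 - 1.7Q → Q* = 13.9231.

Q* = 13.9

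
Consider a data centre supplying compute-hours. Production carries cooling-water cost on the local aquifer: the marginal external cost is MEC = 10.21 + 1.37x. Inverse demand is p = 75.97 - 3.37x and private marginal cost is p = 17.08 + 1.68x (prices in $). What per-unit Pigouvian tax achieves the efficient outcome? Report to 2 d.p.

tax = $20.60 per unit

Social marginal cost = private MC + MEC = 27.29 + 3.05x.
Set SMC = demand: 27.29 + 3.05x = 75.97 - 3.37x → x* = 7.5826.
The Pigouvian tax equals MEC at x*: 10.21 + 1.37×7.5826 = 20.5982.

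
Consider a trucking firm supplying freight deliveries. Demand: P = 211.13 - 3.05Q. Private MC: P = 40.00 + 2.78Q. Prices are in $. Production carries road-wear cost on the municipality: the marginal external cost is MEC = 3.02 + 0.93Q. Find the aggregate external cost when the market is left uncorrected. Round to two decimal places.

Market equilibrium (private): 40.00 + 2.78Q = 211.13 - 3.05Q → Q_m = 29.3533.
Total external cost = ∫₀^{Q_m} (3.02 + 0.93Q) dQ = 3.02×29.3533 + ½×0.93×29.3533² = 489.2985.

$489.30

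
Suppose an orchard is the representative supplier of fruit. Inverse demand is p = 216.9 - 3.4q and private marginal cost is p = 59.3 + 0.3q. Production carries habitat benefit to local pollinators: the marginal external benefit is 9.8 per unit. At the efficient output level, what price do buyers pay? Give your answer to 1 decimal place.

Social marginal cost = private MC − MEB = 49.5 + 0.3q.
Set SMC = demand: 49.5 + 0.3q = 216.9 - 3.4q → q* = 45.2432.
Consumer price on the demand curve at q*: 216.9 − 3.4×45.2432 = 63.0731.

P = 63.1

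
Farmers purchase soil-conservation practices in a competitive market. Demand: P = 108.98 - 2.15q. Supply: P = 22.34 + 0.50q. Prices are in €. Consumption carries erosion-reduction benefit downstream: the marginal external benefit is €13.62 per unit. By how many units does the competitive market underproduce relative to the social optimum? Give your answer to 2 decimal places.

Market equilibrium (private): 22.34 + 0.50q = 108.98 - 2.15q → q_m = 32.6943.
Social marginal benefit = demand + MEB = 122.60 - 2.15q.
Set SMB = MC: 122.60 - 2.15q = 22.34 + 0.50q → q* = 37.8340.
Gap = |32.6943 − 37.8340| = 5.1397.

5.14 units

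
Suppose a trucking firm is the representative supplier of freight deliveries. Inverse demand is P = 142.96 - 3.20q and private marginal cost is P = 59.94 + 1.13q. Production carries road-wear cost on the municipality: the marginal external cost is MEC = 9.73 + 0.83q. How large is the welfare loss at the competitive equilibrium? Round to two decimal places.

Market equilibrium (private): 59.94 + 1.13q = 142.96 - 3.20q → q_m = 19.1732.
Social marginal cost = private MC + MEC = 69.67 + 1.96q.
Set SMC = demand: 69.67 + 1.96q = 142.96 - 3.20q → q* = 14.2035.
Between q* and q_m the wedge SMC − demand runs linearly from 0 to MEC(q_m), so the loss is a triangle.
DWL = ½ × 4.9697 × 25.6438 = 63.7210.

DWL = 63.72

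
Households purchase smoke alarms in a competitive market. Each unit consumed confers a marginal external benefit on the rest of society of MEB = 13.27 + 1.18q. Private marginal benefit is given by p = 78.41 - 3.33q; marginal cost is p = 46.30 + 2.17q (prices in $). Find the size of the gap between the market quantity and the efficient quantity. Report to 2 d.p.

4.67 units

Market equilibrium (private): 46.30 + 2.17q = 78.41 - 3.33q → q_m = 5.8382.
Social marginal benefit = demand + MEB = 91.68 - 2.15q.
Set SMB = MC: 91.68 - 2.15q = 46.30 + 2.17q → q* = 10.5046.
Gap = |5.8382 − 10.5046| = 4.6664.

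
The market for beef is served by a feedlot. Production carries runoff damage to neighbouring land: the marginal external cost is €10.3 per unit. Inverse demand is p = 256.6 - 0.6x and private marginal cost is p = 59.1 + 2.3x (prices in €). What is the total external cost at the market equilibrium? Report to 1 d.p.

€701.5

Market equilibrium (private): 59.1 + 2.3x = 256.6 - 0.6x → x_m = 68.1034.
Total external cost = MEC × x_m = 10.3 × 68.1034 = 701.4650.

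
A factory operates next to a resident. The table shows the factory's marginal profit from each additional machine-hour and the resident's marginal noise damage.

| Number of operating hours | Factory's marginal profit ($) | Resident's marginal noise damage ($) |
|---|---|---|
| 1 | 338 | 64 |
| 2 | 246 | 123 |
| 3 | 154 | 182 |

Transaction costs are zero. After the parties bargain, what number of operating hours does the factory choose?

2

Bargaining reaches the level where marginal profit last exceeds marginal noise damage.
That holds through level 2 (246 ≥ 123) but not at 3 (154 < 182).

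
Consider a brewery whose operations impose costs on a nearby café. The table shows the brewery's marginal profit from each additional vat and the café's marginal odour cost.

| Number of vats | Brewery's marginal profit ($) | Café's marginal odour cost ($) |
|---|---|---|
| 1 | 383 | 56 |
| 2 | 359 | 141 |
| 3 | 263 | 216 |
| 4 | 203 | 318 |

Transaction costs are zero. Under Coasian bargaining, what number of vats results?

3

Bargaining reaches the level where marginal profit last exceeds marginal odour cost.
That holds through level 3 (263 ≥ 216) but not at 4 (203 < 318).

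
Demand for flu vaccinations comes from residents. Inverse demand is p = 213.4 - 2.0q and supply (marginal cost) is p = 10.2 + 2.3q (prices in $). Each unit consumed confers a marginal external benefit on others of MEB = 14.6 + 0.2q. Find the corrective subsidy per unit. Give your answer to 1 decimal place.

Social marginal benefit = demand + MEB = 228.0 - 1.8q.
Set SMB = MC: 228.0 - 1.8q = 10.2 + 2.3q → q* = 53.1220.
The Pigouvian subsidy equals MEB at q*: 14.6 + 0.2×53.1220 = 25.2244.

subsidy = $25.2 per unit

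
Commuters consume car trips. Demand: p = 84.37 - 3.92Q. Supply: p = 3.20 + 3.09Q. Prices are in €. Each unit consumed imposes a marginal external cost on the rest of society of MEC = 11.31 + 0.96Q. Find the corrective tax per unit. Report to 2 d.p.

tax = €19.72 per unit

Social marginal benefit = demand − MEC = 73.06 - 4.88Q.
Set SMB = MC: 73.06 - 4.88Q = 3.20 + 3.09Q → Q* = 8.7654.
The Pigouvian tax equals MEC at Q*: 11.31 + 0.96×8.7654 = 19.7248.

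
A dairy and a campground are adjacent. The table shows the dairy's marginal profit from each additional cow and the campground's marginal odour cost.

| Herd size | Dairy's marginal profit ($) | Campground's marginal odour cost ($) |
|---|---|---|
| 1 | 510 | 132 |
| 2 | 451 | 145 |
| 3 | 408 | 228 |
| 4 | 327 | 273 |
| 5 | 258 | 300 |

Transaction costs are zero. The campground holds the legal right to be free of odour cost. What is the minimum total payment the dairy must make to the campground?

$778

Efficient level: marginal profit ≥ marginal odour cost through level 4, so k* = 4.
With the campground holding the right, the dairy must at least compensate total damage at k*: 132 + 145 + 228 + 273 = 778.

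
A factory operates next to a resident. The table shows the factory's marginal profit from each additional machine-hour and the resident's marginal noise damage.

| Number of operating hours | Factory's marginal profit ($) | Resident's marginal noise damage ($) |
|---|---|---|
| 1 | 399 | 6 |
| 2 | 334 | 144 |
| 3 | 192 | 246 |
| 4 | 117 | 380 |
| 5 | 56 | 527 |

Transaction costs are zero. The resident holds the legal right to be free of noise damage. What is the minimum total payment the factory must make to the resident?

Efficient level: marginal profit ≥ marginal noise damage through level 2, so k* = 2.
With the resident holding the right, the factory must at least compensate total damage at k*: 6 + 144 = 150.

$150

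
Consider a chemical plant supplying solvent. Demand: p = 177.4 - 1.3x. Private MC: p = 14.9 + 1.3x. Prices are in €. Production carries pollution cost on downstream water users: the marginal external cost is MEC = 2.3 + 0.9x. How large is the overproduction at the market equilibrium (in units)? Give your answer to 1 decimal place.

16.7 units

Market equilibrium (private): 14.9 + 1.3x = 177.4 - 1.3x → x_m = 62.5000.
Social marginal cost = private MC + MEC = 17.2 + 2.2x.
Set SMC = demand: 17.2 + 2.2x = 177.4 - 1.3x → x* = 45.7714.
Gap = |62.5000 − 45.7714| = 16.7286.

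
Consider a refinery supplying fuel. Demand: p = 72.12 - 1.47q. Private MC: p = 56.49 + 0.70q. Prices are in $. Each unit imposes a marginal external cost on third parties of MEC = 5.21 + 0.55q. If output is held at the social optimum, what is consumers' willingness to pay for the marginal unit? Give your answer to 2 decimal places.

Social marginal cost = private MC + MEC = 61.70 + 1.25q.
Set SMC = demand: 61.70 + 1.25q = 72.12 - 1.47q → q* = 3.8309.
Consumer price on the demand curve at q*: 72.12 − 1.47×3.8309 = 66.4886.

P = $66.49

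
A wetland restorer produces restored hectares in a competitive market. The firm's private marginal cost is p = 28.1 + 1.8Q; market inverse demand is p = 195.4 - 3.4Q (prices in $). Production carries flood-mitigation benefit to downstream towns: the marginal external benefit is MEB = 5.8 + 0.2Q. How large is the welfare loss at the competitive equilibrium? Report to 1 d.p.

Market equilibrium (private): 28.1 + 1.8Q = 195.4 - 3.4Q → Q_m = 32.1731.
Social marginal cost = private MC − MEB = 22.3 + 1.6Q.
Set SMC = demand: 22.3 + 1.6Q = 195.4 - 3.4Q → Q* = 34.6200.
The welfare-loss triangle has base |Q_m − Q*| and height MEB(Q_m) (the vertical gap between SMC and demand is zero at Q* and MEB at Q_m).
DWL = ½ × 2.4469 × 12.2346 = 14.9684.

DWL = $15.0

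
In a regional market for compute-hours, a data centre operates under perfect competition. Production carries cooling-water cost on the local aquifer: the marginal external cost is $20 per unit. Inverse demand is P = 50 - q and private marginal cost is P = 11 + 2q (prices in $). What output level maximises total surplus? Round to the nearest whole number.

Social marginal cost = private MC + MEC = 31 + 2q.
Set SMC = demand: 31 + 2q = 50 - q → q* = 6.3333.

q* = 6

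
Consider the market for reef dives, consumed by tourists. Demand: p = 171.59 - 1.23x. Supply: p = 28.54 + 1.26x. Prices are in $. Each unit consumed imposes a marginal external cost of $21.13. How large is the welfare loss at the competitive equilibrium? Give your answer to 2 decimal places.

Market equilibrium (private): 28.54 + 1.26x = 171.59 - 1.23x → x_m = 57.4498.
Social marginal benefit = demand − MEC = 150.46 - 1.23x.
Set SMB = MC: 150.46 - 1.23x = 28.54 + 1.26x → x* = 48.9639.
Height of the DWL triangle at x_m is MC(x_m) − SMB(x_m) = MEC(x_m) = 21.1300.
DWL = ½ × 8.4859 × 21.1300 = 89.6535.

DWL = $89.65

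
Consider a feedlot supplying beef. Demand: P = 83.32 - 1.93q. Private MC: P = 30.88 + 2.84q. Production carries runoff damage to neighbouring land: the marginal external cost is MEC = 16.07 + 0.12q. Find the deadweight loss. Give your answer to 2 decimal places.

Market equilibrium (private): 30.88 + 2.84q = 83.32 - 1.93q → q_m = 10.9937.
Social marginal cost = private MC + MEC = 46.95 + 2.96q.
Set SMC = demand: 46.95 + 2.96q = 83.32 - 1.93q → q* = 7.4376.
Height of the DWL triangle at q_m is SMC(q_m) − demand(q_m) = MEC(q_m) = 17.3892.
DWL = ½ × 3.5561 × 17.3892 = 30.9189.

DWL = 30.92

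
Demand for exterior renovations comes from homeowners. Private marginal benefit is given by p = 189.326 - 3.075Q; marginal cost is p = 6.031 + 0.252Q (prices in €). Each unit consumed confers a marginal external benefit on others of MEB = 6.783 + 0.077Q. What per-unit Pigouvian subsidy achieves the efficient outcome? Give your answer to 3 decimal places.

Social marginal benefit = demand + MEB = 196.109 - 2.998Q.
Set SMB = MC: 196.109 - 2.998Q = 6.031 + 0.252Q → Q* = 58.4855.
The Pigouvian subsidy equals MEB at Q*: 6.783 + 0.077×58.4855 = 11.2864.

subsidy = €11.286 per unit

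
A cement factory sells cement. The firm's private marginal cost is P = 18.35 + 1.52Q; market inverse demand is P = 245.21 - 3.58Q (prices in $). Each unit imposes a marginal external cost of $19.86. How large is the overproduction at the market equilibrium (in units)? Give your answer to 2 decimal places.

Market equilibrium (private): 18.35 + 1.52Q = 245.21 - 3.58Q → Q_m = 44.4824.
Social marginal cost = private MC + MEC = 38.21 + 1.52Q.
Set SMC = demand: 38.21 + 1.52Q = 245.21 - 3.58Q → Q* = 40.5882.
Gap = |44.4824 − 40.5882| = 3.8942.

3.89 units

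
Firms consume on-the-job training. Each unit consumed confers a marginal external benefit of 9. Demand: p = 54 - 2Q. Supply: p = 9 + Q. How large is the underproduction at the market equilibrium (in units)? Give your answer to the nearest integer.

Market equilibrium (private): 9 + Q = 54 - 2Q → Q_m = 15.0000.
Social marginal benefit = demand + MEB = 63 - 2Q.
Set SMB = MC: 63 - 2Q = 9 + Q → Q* = 18.0000.
Gap = |15.0000 − 18.0000| = 3.0000.

3 units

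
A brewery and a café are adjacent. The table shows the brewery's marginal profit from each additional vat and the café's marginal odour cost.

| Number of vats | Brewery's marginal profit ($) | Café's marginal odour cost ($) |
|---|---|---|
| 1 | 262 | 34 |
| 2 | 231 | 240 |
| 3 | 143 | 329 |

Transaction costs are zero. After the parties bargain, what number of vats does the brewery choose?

Bargaining reaches the level where marginal profit last exceeds marginal odour cost.
That holds through level 1 (262 ≥ 34) but not at 2 (231 < 240).

1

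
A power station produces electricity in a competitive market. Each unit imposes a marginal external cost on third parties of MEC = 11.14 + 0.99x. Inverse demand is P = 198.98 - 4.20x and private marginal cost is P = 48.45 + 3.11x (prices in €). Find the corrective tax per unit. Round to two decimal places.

tax = €27.77 per unit

Social marginal cost = private MC + MEC = 59.59 + 4.10x.
Set SMC = demand: 59.59 + 4.10x = 198.98 - 4.20x → x* = 16.7940.
The Pigouvian tax equals MEC at x*: 11.14 + 0.99×16.7940 = 27.7661.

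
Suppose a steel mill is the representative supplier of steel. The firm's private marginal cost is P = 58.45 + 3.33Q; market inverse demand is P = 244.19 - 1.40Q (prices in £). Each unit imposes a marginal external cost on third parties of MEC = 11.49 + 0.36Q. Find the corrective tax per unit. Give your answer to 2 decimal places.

tax = £23.81 per unit

Social marginal cost = private MC + MEC = 69.94 + 3.69Q.
Set SMC = demand: 69.94 + 3.69Q = 244.19 - 1.40Q → Q* = 34.2338.
The Pigouvian tax equals MEC at Q*: 11.49 + 0.36×34.2338 = 23.8142.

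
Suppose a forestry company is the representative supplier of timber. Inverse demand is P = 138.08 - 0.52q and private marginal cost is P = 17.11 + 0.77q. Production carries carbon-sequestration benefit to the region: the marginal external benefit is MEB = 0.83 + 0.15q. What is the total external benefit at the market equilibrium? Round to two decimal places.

737.37

Market equilibrium (private): 17.11 + 0.77q = 138.08 - 0.52q → q_m = 93.7752.
Total external benefit = ∫₀^{q_m} (0.83 + 0.15q) dq = 0.83×93.7752 + ½×0.15×93.7752² = 737.3675.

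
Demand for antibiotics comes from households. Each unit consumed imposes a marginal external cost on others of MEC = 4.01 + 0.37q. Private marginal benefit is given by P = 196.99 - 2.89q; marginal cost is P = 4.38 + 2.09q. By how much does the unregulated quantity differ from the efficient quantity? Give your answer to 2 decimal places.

3.42 units

Market equilibrium (private): 4.38 + 2.09q = 196.99 - 2.89q → q_m = 38.6767.
Social marginal benefit = demand − MEC = 192.98 - 3.26q.
Set SMB = MC: 192.98 - 3.26q = 4.38 + 2.09q → q* = 35.2523.
Gap = |38.6767 − 35.2523| = 3.4244.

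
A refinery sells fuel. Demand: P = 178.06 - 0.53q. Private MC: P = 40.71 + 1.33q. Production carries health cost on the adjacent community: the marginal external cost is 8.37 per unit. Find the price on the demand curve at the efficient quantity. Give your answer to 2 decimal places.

P = 141.31

Social marginal cost = private MC + MEC = 49.08 + 1.33q.
Set SMC = demand: 49.08 + 1.33q = 178.06 - 0.53q → q* = 69.3441.
Consumer price on the demand curve at q*: 178.06 − 0.53×69.3441 = 141.3076.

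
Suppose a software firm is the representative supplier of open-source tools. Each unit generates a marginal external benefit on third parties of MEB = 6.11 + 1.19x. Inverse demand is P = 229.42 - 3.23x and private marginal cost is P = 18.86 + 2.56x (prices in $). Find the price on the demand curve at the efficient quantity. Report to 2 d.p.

Social marginal cost = private MC − MEB = 12.75 + 1.37x.
Set SMC = demand: 12.75 + 1.37x = 229.42 - 3.23x → x* = 47.1022.
Consumer price on the demand curve at x*: 229.42 − 3.23×47.1022 = 77.2799.

P = $77.28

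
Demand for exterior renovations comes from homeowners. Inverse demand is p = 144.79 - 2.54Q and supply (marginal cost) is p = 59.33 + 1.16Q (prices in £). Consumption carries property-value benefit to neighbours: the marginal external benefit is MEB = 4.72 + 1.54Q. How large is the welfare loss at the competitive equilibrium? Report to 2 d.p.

DWL = £375.76

Market equilibrium (private): 59.33 + 1.16Q = 144.79 - 2.54Q → Q_m = 23.0973.
Social marginal benefit = demand + MEB = 149.51 - Q.
Set SMB = MC: 149.51 - Q = 59.33 + 1.16Q → Q* = 41.7500.
The welfare-loss triangle has base |Q_m − Q*| and height MEB(Q_m) (the vertical gap between SMB and MC is zero at Q* and MEB at Q_m).
DWL = ½ × 18.6527 × 40.2898 = 375.7568.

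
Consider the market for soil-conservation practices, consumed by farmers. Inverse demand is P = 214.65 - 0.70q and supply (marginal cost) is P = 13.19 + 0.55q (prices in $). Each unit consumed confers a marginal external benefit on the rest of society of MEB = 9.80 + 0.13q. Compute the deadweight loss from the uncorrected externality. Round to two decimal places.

Market equilibrium (private): 13.19 + 0.55q = 214.65 - 0.70q → q_m = 161.1680.
Social marginal benefit = demand + MEB = 224.45 - 0.57q.
Set SMB = MC: 224.45 - 0.57q = 13.19 + 0.55q → q* = 188.6250.
Height of the DWL triangle at q_m is SMB(q_m) − MC(q_m) = MEB(q_m) = 30.7518.
DWL = ½ × 27.4570 × 30.7518 = 422.1761.

DWL = $422.18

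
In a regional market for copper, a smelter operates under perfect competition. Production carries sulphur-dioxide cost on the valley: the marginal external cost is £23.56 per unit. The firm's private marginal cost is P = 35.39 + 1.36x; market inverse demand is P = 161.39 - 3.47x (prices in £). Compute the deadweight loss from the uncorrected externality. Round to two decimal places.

DWL = £57.46

Market equilibrium (private): 35.39 + 1.36x = 161.39 - 3.47x → x_m = 26.0870.
Social marginal cost = private MC + MEC = 58.95 + 1.36x.
Set SMC = demand: 58.95 + 1.36x = 161.39 - 3.47x → x* = 21.2091.
The welfare-loss triangle has base |x_m − x*| and height MEC(x_m) (the vertical gap between SMC and demand is zero at x* and MEC at x_m).
DWL = ½ × 4.8779 × 23.5600 = 57.4617.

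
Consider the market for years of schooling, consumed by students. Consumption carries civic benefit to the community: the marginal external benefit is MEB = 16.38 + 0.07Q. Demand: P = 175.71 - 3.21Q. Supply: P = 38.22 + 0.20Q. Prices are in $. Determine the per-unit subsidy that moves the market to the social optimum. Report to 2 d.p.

Social marginal benefit = demand + MEB = 192.09 - 3.14Q.
Set SMB = MC: 192.09 - 3.14Q = 38.22 + 0.20Q → Q* = 46.0689.
The Pigouvian subsidy equals MEB at Q*: 16.38 + 0.07×46.0689 = 19.6048.

subsidy = $19.60 per unit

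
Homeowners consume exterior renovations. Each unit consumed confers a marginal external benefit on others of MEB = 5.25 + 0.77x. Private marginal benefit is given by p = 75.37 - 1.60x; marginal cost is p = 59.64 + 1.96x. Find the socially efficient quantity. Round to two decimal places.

Social marginal benefit = demand + MEB = 80.62 - 0.83x.
Set SMB = MC: 80.62 - 0.83x = 59.64 + 1.96x → x* = 7.5197.

x* = 7.52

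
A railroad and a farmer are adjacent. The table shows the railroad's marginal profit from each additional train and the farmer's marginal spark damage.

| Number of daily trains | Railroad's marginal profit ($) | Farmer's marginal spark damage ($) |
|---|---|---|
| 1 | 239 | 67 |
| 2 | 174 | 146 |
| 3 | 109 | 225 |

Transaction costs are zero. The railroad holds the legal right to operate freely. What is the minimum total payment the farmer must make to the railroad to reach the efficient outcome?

Left alone the railroad would choose level 3 (marginal profit stays positive).
Efficient level: k* = 2 (marginal profit ≥ marginal spark damage through 2).
The farmer must at least cover the railroad's forgone profit from cutting 3→2: 109 = 109.

$109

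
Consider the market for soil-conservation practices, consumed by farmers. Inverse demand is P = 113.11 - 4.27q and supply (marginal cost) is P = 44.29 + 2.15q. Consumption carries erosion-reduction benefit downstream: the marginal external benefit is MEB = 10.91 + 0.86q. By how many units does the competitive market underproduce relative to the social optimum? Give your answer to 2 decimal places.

Market equilibrium (private): 44.29 + 2.15q = 113.11 - 4.27q → q_m = 10.7196.
Social marginal benefit = demand + MEB = 124.02 - 3.41q.
Set SMB = MC: 124.02 - 3.41q = 44.29 + 2.15q → q* = 14.3399.
Gap = |10.7196 − 14.3399| = 3.6203.

3.62 units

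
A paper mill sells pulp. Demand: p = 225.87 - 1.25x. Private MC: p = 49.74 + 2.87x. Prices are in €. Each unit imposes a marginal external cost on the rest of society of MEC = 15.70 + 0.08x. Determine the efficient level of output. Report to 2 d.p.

Social marginal cost = private MC + MEC = 65.44 + 2.95x.
Set SMC = demand: 65.44 + 2.95x = 225.87 - 1.25x → x* = 38.1976.

x* = 38.20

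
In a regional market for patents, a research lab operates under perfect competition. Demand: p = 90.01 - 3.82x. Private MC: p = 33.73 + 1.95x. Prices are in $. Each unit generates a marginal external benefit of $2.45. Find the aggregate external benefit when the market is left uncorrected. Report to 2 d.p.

$23.90

Market equilibrium (private): 33.73 + 1.95x = 90.01 - 3.82x → x_m = 9.7539.
Total external benefit = MEB × x_m = 2.45 × 9.7539 = 23.8971.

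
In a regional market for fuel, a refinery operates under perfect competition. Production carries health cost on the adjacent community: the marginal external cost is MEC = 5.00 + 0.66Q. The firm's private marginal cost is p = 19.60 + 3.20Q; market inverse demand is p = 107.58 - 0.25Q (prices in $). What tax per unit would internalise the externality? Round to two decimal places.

tax = $18.33 per unit

Social marginal cost = private MC + MEC = 24.60 + 3.86Q.
Set SMC = demand: 24.60 + 3.86Q = 107.58 - 0.25Q → Q* = 20.1898.
The Pigouvian tax equals MEC at Q*: 5.00 + 0.66×20.1898 = 18.3253.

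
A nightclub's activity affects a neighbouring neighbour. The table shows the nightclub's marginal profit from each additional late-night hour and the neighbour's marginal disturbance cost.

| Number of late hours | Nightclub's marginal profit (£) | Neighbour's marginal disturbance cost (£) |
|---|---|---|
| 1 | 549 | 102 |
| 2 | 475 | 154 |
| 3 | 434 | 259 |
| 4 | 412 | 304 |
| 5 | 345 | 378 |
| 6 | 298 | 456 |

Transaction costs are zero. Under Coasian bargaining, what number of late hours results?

4

Bargaining reaches the level where marginal profit last exceeds marginal disturbance cost.
That holds through level 4 (412 ≥ 304) but not at 5 (345 < 378).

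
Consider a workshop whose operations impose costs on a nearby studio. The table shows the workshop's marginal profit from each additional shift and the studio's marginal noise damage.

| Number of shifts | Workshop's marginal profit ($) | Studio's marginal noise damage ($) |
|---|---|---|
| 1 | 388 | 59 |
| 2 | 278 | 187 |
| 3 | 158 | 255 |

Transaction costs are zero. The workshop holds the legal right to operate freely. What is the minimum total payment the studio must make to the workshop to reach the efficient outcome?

Left alone the workshop would choose level 3 (marginal profit stays positive).
Efficient level: k* = 2 (marginal profit ≥ marginal noise damage through 2).
The studio must at least cover the workshop's forgone profit from cutting 3→2: 158 = 158.

$158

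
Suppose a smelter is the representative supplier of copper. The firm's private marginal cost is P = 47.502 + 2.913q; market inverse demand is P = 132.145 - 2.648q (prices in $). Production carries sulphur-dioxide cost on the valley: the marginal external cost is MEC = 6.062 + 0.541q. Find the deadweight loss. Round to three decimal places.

Market equilibrium (private): 47.502 + 2.913q = 132.145 - 2.648q → q_m = 15.2208.
Social marginal cost = private MC + MEC = 53.564 + 3.454q.
Set SMC = demand: 53.564 + 3.454q = 132.145 - 2.648q → q* = 12.8779.
Height of the DWL triangle at q_m is SMC(q_m) − demand(q_m) = MEC(q_m) = 14.2965.
DWL = ½ × 2.3429 × 14.2965 = 16.7476.

DWL = $16.748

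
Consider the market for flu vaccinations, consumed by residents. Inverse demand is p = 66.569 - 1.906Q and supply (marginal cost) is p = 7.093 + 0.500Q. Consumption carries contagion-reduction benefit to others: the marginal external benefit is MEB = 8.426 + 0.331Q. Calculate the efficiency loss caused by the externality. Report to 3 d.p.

DWL = 66.466

Market equilibrium (private): 7.093 + 0.500Q = 66.569 - 1.906Q → Q_m = 24.7199.
Social marginal benefit = demand + MEB = 74.995 - 1.575Q.
Set SMB = MC: 74.995 - 1.575Q = 7.093 + 0.500Q → Q* = 32.7239.
Between Q* and Q_m the wedge SMB − MC runs linearly from 0 to MEB(Q_m), so the loss is a triangle.
DWL = ½ × 8.0040 × 16.6083 = 66.4664.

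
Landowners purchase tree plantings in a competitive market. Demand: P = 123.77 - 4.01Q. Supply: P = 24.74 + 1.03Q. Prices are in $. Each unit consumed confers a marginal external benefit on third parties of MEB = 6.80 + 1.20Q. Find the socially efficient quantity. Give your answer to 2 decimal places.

Social marginal benefit = demand + MEB = 130.57 - 2.81Q.
Set SMB = MC: 130.57 - 2.81Q = 24.74 + 1.03Q → Q* = 27.5599.

Q* = 27.56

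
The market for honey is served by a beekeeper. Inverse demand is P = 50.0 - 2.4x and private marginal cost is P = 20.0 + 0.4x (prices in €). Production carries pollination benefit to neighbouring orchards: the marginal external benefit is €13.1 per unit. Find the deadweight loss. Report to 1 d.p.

Market equilibrium (private): 20.0 + 0.4x = 50.0 - 2.4x → x_m = 10.7143.
Social marginal cost = private MC − MEB = 6.9 + 0.4x.
Set SMC = demand: 6.9 + 0.4x = 50.0 - 2.4x → x* = 15.3929.
Height of the DWL triangle at x_m is demand(x_m) − SMC(x_m) = MEB(x_m) = 13.1000.
DWL = ½ × 4.6786 × 13.1000 = 30.6448.

DWL = €30.6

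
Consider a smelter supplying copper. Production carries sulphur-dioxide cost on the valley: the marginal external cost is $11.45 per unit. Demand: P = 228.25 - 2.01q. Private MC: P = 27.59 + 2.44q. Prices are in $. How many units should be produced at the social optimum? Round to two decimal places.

q* = 42.52

Social marginal cost = private MC + MEC = 39.04 + 2.44q.
Set SMC = demand: 39.04 + 2.44q = 228.25 - 2.01q → q* = 42.5191.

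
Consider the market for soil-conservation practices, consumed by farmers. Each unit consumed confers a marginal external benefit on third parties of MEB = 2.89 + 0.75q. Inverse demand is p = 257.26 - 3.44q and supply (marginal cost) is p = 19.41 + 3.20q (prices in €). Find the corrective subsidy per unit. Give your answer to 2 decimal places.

Social marginal benefit = demand + MEB = 260.15 - 2.69q.
Set SMB = MC: 260.15 - 2.69q = 19.41 + 3.20q → q* = 40.8727.
The Pigouvian subsidy equals MEB at q*: 2.89 + 0.75×40.8727 = 33.5445.

subsidy = €33.54 per unit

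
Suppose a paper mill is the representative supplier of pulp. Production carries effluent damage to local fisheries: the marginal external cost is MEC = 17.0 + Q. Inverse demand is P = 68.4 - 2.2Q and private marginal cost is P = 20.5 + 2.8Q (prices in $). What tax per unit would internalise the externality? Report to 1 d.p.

tax = $22.2 per unit

Social marginal cost = private MC + MEC = 37.5 + 3.8Q.
Set SMC = demand: 37.5 + 3.8Q = 68.4 - 2.2Q → Q* = 5.1500.
The Pigouvian tax equals MEC at Q*: 17.0 + 1.0×5.1500 = 22.1500.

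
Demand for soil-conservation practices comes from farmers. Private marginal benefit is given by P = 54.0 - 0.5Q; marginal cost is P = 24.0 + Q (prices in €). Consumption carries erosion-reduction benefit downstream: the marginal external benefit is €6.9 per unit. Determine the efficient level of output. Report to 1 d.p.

Social marginal benefit = demand + MEB = 60.9 - 0.5Q.
Set SMB = MC: 60.9 - 0.5Q = 24.0 + Q → Q* = 24.6000.

Q* = 24.6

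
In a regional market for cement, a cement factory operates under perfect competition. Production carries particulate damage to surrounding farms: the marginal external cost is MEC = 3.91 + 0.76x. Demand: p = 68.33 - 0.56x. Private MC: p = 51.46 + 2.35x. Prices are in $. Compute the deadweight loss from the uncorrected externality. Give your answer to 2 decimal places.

Market equilibrium (private): 51.46 + 2.35x = 68.33 - 0.56x → x_m = 5.7973.
Social marginal cost = private MC + MEC = 55.37 + 3.11x.
Set SMC = demand: 55.37 + 3.11x = 68.33 - 0.56x → x* = 3.5313.
The welfare-loss triangle has base |x_m − x*| and height MEC(x_m) (the vertical gap between SMC and demand is zero at x* and MEC at x_m).
DWL = ½ × 2.2660 × 8.3159 = 9.4219.

DWL = $9.42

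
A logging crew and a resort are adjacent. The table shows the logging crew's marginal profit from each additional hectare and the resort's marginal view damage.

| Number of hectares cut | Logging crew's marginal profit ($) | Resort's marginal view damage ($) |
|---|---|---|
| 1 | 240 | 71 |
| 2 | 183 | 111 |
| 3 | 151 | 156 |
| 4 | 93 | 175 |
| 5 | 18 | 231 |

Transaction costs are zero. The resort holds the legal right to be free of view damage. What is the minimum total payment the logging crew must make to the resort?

$182

Efficient level: marginal profit ≥ marginal view damage through level 2, so k* = 2.
With the resort holding the right, the logging crew must at least compensate total damage at k*: 71 + 111 = 182.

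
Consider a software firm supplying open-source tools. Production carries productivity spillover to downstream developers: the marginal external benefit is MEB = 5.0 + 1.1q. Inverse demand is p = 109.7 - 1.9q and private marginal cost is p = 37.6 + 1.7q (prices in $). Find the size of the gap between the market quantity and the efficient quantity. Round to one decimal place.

Market equilibrium (private): 37.6 + 1.7q = 109.7 - 1.9q → q_m = 20.0278.
Social marginal cost = private MC − MEB = 32.6 + 0.6q.
Set SMC = demand: 32.6 + 0.6q = 109.7 - 1.9q → q* = 30.8400.
Gap = |20.0278 − 30.8400| = 10.8122.

10.8 units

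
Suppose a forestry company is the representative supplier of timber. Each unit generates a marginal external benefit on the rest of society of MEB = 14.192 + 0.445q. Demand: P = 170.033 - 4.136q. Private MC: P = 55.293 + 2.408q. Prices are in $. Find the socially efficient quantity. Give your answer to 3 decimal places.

Social marginal cost = private MC − MEB = 41.101 + 1.963q.
Set SMC = demand: 41.101 + 1.963q = 170.033 - 4.136q → q* = 21.1399.

q* = 21.140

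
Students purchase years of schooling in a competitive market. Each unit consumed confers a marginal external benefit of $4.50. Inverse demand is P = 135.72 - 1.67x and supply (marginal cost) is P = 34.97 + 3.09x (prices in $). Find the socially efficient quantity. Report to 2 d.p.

Social marginal benefit = demand + MEB = 140.22 - 1.67x.
Set SMB = MC: 140.22 - 1.67x = 34.97 + 3.09x → x* = 22.1113.

x* = 22.11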